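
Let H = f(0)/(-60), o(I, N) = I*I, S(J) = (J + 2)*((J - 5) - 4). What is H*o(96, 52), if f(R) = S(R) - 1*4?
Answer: 16896/5 ≈ 3379.2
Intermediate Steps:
S(J) = (-9 + J)*(2 + J) (S(J) = (2 + J)*((-5 + J) - 4) = (2 + J)*(-9 + J) = (-9 + J)*(2 + J))
f(R) = -22 + R² - 7*R (f(R) = (-18 + R² - 7*R) - 1*4 = (-18 + R² - 7*R) - 4 = -22 + R² - 7*R)
o(I, N) = I²
H = 11/30 (H = (-22 + 0² - 7*0)/(-60) = (-22 + 0 + 0)*(-1/60) = -22*(-1/60) = 11/30 ≈ 0.36667)
H*o(96, 52) = (11/30)*96² = (11/30)*9216 = 16896/5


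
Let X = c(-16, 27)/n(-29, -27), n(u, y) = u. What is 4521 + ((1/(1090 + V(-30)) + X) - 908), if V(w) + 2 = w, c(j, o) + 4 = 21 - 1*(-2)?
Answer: 110833993/30682 ≈ 3612.3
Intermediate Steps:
c(j, o) = 19 (c(j, o) = -4 + (21 - 1*(-2)) = -4 + (21 + 2) = -4 + 23 = 19)
V(w) = -2 + w
X = -19/29 (X = 19/(-29) = 19*(-1/29) = -19/29 ≈ -0.65517)
4521 + ((1/(1090 + V(-30)) + X) - 908) = 4521 + ((1/(1090 + (-2 - 30)) - 19/29) - 908) = 4521 + ((1/(1090 - 32) - 19/29) - 908) = 4521 + ((1/1058 - 19/29) - 908) = 4521 + (-20073/30682 - 908) = 4521 - 27879329/30682 = 110833993/30682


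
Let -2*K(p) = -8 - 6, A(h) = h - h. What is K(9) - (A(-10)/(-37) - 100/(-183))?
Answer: 1181/183 ≈ 6.4536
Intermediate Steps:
A(h) = 0
K(p) = 7 (K(p) = -(-8 - 6)/2 = -½*(-14) = 7)
K(9) - (A(-10)/(-37) - 100/(-183)) = 7 - (0/(-37) - 100/(-183)) = 7 - (0*(-1/37) - 100*(-1/183)) = 7 - (0 + 100/183) = 7 - 1*100/183 = 7 - 100/183 = 1181/183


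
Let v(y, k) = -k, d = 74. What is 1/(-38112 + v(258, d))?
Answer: -1/38186 ≈ -2.6188e-5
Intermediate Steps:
1/(-38112 + v(258, d)) = 1/(-38112 - 1*74) = 1/(-38112 - 74) = 1/(-38186) = -1/38186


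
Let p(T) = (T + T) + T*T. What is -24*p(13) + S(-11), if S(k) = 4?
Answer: -4676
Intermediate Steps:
p(T) = T**2 + 2*T (p(T) = 2*T + T**2 = T**2 + 2*T)
-24*p(13) + S(-11) = -312*(2 + 13) + 4 = -312*15 + 4 = -24*195 + 4 = -4680 + 4 = -4676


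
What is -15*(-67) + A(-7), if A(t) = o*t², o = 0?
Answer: 1005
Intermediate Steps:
A(t) = 0 (A(t) = 0*t² = 0)
-15*(-67) + A(-7) = -15*(-67) + 0 = 1005 + 0 = 1005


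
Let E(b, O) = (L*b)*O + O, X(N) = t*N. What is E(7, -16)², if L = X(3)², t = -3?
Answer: 82591744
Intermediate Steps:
X(N) = -3*N
L = 81 (L = (-3*3)² = (-9)² = 81)
E(b, O) = O + 81*O*b (E(b, O) = (81*b)*O + O = 81*O*b + O = O + 81*O*b)
E(7, -16)² = (-16*(1 + 81*7))² = (-16*(1 + 567))² = (-16*568)² = (-9088)² = 82591744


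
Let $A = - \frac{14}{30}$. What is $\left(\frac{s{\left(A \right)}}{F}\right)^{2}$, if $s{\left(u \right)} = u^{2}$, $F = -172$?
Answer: $\frac{2401}{1497690000} \approx 1.6031 \cdot 10^{-6}$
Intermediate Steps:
$A = - \frac{7}{15}$ ($A = \left(-14\right) \frac{1}{30} = - \frac{7}{15} \approx -0.46667$)
$\left(\frac{s{\left(A \right)}}{F}\right)^{2} = \left(\frac{\left(- \frac{7}{15}\right)^{2}}{-172}\right)^{2} = \left(\frac{49}{225} \left(- \frac{1}{172}\right)\right)^{2} = \left(- \frac{49}{38700}\right)^{2} = \frac{2401}{1497690000}$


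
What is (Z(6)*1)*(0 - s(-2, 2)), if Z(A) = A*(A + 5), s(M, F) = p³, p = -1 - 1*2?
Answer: 1782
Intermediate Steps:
p = -3 (p = -1 - 2 = -3)
s(M, F) = -27 (s(M, F) = (-3)³ = -27)
Z(A) = A*(5 + A)
(Z(6)*1)*(0 - s(-2, 2)) = ((6*(5 + 6))*1)*(0 - 1*(-27)) = ((6*11)*1)*(0 + 27) = (66*1)*27 = 66*27 = 1782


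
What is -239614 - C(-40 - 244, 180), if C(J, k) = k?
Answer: -239794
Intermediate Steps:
-239614 - C(-40 - 244, 180) = -239614 - 1*180 = -239614 - 180 = -239794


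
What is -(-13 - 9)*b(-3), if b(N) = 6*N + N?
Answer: -462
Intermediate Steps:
b(N) = 7*N
-(-13 - 9)*b(-3) = -(-13 - 9)*7*(-3) = -(-22)*(-21) = -1*462 = -462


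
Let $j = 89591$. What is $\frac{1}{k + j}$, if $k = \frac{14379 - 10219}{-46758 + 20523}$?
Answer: $\frac{5247}{470083145} \approx 1.1162 \cdot 10^{-5}$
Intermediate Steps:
$k = - \frac{832}{5247}$ ($k = \frac{4160}{-26235} = 4160 \left(- \frac{1}{26235}\right) = - \frac{832}{5247} \approx -0.15857$)
$\frac{1}{k + j} = \frac{1}{- \frac{832}{5247} + 89591} = \frac{1}{\frac{470083145}{5247}} = \frac{5247}{470083145}$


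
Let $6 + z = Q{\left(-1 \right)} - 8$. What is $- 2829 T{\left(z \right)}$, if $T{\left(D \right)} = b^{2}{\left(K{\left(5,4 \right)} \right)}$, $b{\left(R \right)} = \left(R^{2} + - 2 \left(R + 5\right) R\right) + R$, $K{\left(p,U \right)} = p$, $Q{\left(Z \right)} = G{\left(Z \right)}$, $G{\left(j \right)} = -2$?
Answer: $-13862100$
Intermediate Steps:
$Q{\left(Z \right)} = -2$
$b{\left(R \right)} = R + R^{2} + R \left(-10 - 2 R\right)$ ($b{\left(R \right)} = \left(R^{2} + - 2 \left(5 + R\right) R\right) + R = \left(R^{2} + \left(-10 - 2 R\right) R\right) + R = \left(R^{2} + R \left(-10 - 2 R\right)\right) + R = R + R^{2} + R \left(-10 - 2 R\right)$)
$z = -16$ ($z = -6 - 10 = -16$)
$T{\left(D \right)} = 4900$ ($T{\left(D \right)} = \left(\left(-1\right) 5 \left(9 + 5\right)\right)^{2} = \left(\left(-1\right) 5 \cdot 14\right)^{2} = \left(-70\right)^{2} = 4900$)
$- 2829 T{\left(z \right)} = \left(-2829\right) 4900 = -13862100$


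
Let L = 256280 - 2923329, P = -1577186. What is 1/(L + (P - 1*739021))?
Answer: -1/4983256 ≈ -2.0067e-7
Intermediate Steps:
L = -2667049
1/(L + (P - 1*739021)) = 1/(-2667049 + (-1577186 - 1*739021)) = 1/(-2667049 + (-1577186 - 739021)) = 1/(-2667049 - 2316207) = 1/(-4983256) = -1/4983256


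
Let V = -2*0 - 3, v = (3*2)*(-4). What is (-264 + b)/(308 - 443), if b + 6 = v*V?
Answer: 22/15 ≈ 1.4667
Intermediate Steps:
v = -24 (v = 6*(-4) = -24)
V = -3 (V = 0 - 3 = -3)
b = 66 (b = -6 - 24*(-3) = -6 + 72 = 66)
(-264 + b)/(308 - 443) = (-264 + 66)/(308 - 443) = -198/(-135) = -198*(-1/135) = 22/15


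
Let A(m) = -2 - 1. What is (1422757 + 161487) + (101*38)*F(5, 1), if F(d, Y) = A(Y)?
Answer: 1572730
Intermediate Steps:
A(m) = -3
F(d, Y) = -3
(1422757 + 161487) + (101*38)*F(5, 1) = (1422757 + 161487) + (101*38)*(-3) = 1584244 + 3838*(-3) = 1584244 - 11514 = 1572730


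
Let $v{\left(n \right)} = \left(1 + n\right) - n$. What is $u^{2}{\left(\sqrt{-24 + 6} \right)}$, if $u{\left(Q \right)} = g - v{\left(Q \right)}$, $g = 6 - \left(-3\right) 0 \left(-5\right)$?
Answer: $25$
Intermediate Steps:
$v{\left(n \right)} = 1$
$g = 6$ ($g = 6 - 0 \left(-5\right) = 6 - 0 = 6 + 0 = 6$)
$u{\left(Q \right)} = 5$ ($u{\left(Q \right)} = 6 - 1 = 5$)
$u^{2}{\left(\sqrt{-24 + 6} \right)} = 5^{2} = 25$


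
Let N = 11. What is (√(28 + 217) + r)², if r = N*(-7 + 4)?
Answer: 1334 - 462*√5 ≈ 300.94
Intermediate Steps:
r = -33 (r = 11*(-7 + 4) = 11*(-3) = -33)
(√(28 + 217) + r)² = (√(28 + 217) - 33)² = (√245 - 33)² = (7*√5 - 33)² = (-33 + 7*√5)²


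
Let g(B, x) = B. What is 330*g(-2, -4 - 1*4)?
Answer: -660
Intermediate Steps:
330*g(-2, -4 - 1*4) = 330*(-2) = -660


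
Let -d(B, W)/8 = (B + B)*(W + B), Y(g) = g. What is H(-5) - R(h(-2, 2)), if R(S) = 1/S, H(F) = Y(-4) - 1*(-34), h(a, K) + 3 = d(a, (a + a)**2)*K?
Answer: 26789/893 ≈ 29.999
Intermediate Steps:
d(B, W) = -16*B*(B + W) (d(B, W) = -8*(B + B)*(W + B) = -8*2*B*(B + W) = -16*B*(B + W))
h(a, K) = -3 - 16*K*a*(a + 4*a**2) (h(a, K) = -3 + (-16*a*(a + (a + a)**2))*K = -3 + (-16*a*(a + (2*a)**2))*K = -3 + (-16*a*(a + 4*a**2))*K = -3 - 16*K*a*(a + 4*a**2))
H(F) = 30 (H(F) = -4 - 1*(-34) = -4 + 34 = 30)
H(-5) - R(h(-2, 2)) = 30 - 1/(-3 - 16*2*(-2)**2*(1 + 4*(-2))) = 30 - 1/(-3 - 16*2*4*(1 - 8)) = 30 - 1/(-3 - 16*2*4*(-7)) = 30 - 1/(-3 + 896) = 30 - 1/893 = 26789/893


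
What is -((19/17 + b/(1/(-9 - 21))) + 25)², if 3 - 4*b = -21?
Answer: -6843456/289 ≈ -23680.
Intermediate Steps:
b = 6 (b = ¾ - ¼*(-21) = ¾ + 21/4 = 6)
-((19/17 + b/(1/(-9 - 21))) + 25)² = -((19/17 + 6/(1/(-9 - 21))) + 25)² = -((19*(1/17) + 6/(1/(-30))) + 25)² = -((19/17 + 6/(-1/30)) + 25)² = -((19/17 + 6*(-30)) + 25)² = -((19/17 - 180) + 25)² = -(-3041/17 + 25)² = -(-2616/17)² = -1*6843456/289 = -6843456/289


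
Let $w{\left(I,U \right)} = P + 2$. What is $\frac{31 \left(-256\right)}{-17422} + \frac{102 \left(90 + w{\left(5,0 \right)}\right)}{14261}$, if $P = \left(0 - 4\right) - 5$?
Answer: $\frac{4204354}{4007341} \approx 1.0492$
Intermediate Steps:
$P = -9$ ($P = -4 - 5 = -9$)
$w{\left(I,U \right)} = -7$ ($w{\left(I,U \right)} = -9 + 2 = -7$)
$\frac{31 \left(-256\right)}{-17422} + \frac{102 \left(90 + w{\left(5,0 \right)}\right)}{14261} = \frac{31 \left(-256\right)}{-17422} + \frac{102 \left(90 - 7\right)}{14261} = \left(-7936\right) \left(- \frac{1}{17422}\right) + 102 \cdot 83 \cdot \frac{1}{14261} = \frac{128}{281} + 8466 \cdot \frac{1}{14261} = \frac{128}{281} + \frac{8466}{14261} = \frac{4204354}{4007341}$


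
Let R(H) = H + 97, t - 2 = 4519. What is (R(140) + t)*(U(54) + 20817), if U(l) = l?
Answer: 99304218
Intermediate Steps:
t = 4521 (t = 2 + 4519 = 4521)
R(H) = 97 + H
(R(140) + t)*(U(54) + 20817) = ((97 + 140) + 4521)*(54 + 20817) = (237 + 4521)*20871 = 4758*20871 = 99304218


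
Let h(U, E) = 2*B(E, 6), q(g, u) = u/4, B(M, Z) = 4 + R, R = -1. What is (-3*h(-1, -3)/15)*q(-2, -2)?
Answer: ⅗ ≈ 0.60000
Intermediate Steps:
B(M, Z) = 3 (B(M, Z) = 4 - 1 = 3)
q(g, u) = u/4 (q(g, u) = u*(¼) = u/4)
h(U, E) = 6 (h(U, E) = 2*3 = 6)
(-3*h(-1, -3)/15)*q(-2, -2) = (-18/15)*((¼)*(-2)) = -18/15*(-½) = -3*⅖*(-½) = -6/5*(-½) = ⅗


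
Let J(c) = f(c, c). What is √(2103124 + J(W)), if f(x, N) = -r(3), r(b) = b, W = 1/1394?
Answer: √2103121 ≈ 1450.2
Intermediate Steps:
W = 1/1394 ≈ 0.00071736
f(x, N) = -3 (f(x, N) = -1*3 = -3)
J(c) = -3
√(2103124 + J(W)) = √(2103124 - 3) = √2103121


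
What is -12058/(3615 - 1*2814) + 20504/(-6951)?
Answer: -33412954/1855917 ≈ -18.003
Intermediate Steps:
-12058/(3615 - 1*2814) + 20504/(-6951) = -12058/(3615 - 2814) + 20504*(-1/6951) = -12058/801 - 20504/6951 = -33412954/1855917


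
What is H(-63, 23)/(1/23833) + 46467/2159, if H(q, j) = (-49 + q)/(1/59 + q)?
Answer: 85047566287/2005711 ≈ 42403.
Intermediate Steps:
H(q, j) = (-49 + q)/(1/59 + q)
H(-63, 23)/(1/23833) + 46467/2159 = (59*(-49 - 63)/(1 + 59*(-63)))/(1/23833) + 46467/2159 = (59*(-112)/(1 - 3717))/(1/23833) + 46467*(1/2159) = (59*(-112)/(-3716))*23833 + 46467/2159 = (59*(-1/3716)*(-112))*23833 + 46467/2159 = (1652/929)*23833 + 46467/2159 = 39372116/929 + 46467/2159 = 85047566287/2005711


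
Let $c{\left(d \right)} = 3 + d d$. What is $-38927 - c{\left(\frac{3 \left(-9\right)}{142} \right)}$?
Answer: $- \frac{784985249}{20164} \approx -38930.0$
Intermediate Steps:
$c{\left(d \right)} = 3 + d^{2}$
$-38927 - c{\left(\frac{3 \left(-9\right)}{142} \right)} = -38927 - \left(3 + \left(\frac{3 \left(-9\right)}{142}\right)^{2}\right) = -38927 - \left(3 + \left(\left(-27\right) \frac{1}{142}\right)^{2}\right) = -38927 - \left(3 + \left(- \frac{27}{142}\right)^{2}\right) = -38927 - \left(3 + \frac{729}{20164}\right) = -38927 - \frac{61221}{20164} = - \frac{784985249}{20164}$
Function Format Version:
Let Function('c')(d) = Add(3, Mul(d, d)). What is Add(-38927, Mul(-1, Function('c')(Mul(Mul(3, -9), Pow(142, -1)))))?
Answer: Rational(-784985249, 20164) ≈ -38930.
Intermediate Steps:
Function('c')(d) = Add(3, Pow(d, 2))
Add(-38927, Mul(-1, Function('c')(Mul(Mul(3, -9), Pow(142, -1))))) = Add(-38927, Mul(-1, Add(3, Pow(Mul(Mul(3, -9), Pow(142, -1)), 2)))) = Add(-38927, Mul(-1, Add(3, Pow(Mul(-27, Rational(1, 142)), 2)))) = Add(-38927, Mul(-1, Add(3, Pow(Rational(-27, 142), 2)))) = Add(-38927, Mul(-1, Add(3, Rational(729, 20164)))) = Add(-38927, Mul(-1, Rational(61221, 20164))) = Add(-38927, Rational(-61221, 20164)) = Rational(-784985249, 20164)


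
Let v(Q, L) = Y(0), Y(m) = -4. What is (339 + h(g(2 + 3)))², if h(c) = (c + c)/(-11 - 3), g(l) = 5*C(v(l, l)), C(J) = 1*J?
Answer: 5726449/49 ≈ 1.1687e+5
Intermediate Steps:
v(Q, L) = -4
C(J) = J
g(l) = -20 (g(l) = 5*(-4) = -20)
h(c) = -c/7 (h(c) = (2*c)/(-14) = (2*c)*(-1/14) = -c/7)
(339 + h(g(2 + 3)))² = (339 - ⅐*(-20))² = (339 + 20/7)² = (2393/7)² = 5726449/49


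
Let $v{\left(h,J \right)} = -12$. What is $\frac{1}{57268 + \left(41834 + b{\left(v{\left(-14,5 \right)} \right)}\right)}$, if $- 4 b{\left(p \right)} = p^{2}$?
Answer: $\frac{1}{99066} \approx 1.0094 \cdot 10^{-5}$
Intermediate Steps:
$b{\left(p \right)} = - \frac{p^{2}}{4}$
$\frac{1}{57268 + \left(41834 + b{\left(v{\left(-14,5 \right)} \right)}\right)} = \frac{1}{57268 + \left(41834 - \frac{\left(-12\right)^{2}}{4}\right)} = \frac{1}{57268 + \left(41834 - 36\right)} = \frac{1}{57268 + 41798} = \frac{1}{99066}$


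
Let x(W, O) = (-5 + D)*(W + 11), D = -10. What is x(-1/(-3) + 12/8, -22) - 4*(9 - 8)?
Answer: -393/2 ≈ -196.50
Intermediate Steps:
x(W, O) = -165 - 15*W (x(W, O) = (-5 - 10)*(W + 11) = -15*(11 + W) = -165 - 15*W)
x(-1/(-3) + 12/8, -22) - 4*(9 - 8) = (-165 - 15*(-1/(-3) + 12/8)) - 4*(9 - 8) = (-165 - 15*(-1*(-⅓) + 12*(⅛))) - 4 = (-165 - 15*(⅓ + 3/2)) - 1*4 = (-165 - 15*11/6) - 4 = (-165 - 55/2) - 4 = -385/2 - 4 = -393/2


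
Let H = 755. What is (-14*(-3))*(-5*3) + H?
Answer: 125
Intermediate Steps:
(-14*(-3))*(-5*3) + H = (-14*(-3))*(-5*3) + 755 = 42*(-15) + 755 = -630 + 755 = 125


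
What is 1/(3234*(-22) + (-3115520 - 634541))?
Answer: -1/3821209 ≈ -2.6170e-7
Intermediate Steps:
1/(3234*(-22) + (-3115520 - 634541)) = 1/(-71148 - 3750061) = 1/(-3821209) = -1/3821209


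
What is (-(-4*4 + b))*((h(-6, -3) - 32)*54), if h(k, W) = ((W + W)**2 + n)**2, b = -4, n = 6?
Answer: 1870560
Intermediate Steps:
h(k, W) = (6 + 4*W**2)**2 (h(k, W) = ((W + W)**2 + 6)**2 = ((2*W)**2 + 6)**2 = (4*W**2 + 6)**2 = (6 + 4*W**2)**2)
(-(-4*4 + b))*((h(-6, -3) - 32)*54) = (-(-4*4 - 4))*((4*(3 + 2*(-3)**2)**2 - 32)*54) = (-(-16 - 4))*((4*(3 + 2*9)**2 - 32)*54) = (-1*(-20))*((4*(3 + 18)**2 - 32)*54) = 20*((4*21**2 - 32)*54) = 20*((4*441 - 32)*54) = 20*((1764 - 32)*54) = 20*(1732*54) = 20*93528 = 1870560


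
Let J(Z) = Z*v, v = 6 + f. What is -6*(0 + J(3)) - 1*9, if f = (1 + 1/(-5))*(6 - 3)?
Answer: -801/5 ≈ -160.20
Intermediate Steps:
f = 12/5 (f = (1 - ⅕)*3 = (⅘)*3 = 12/5 ≈ 2.4000)
v = 42/5 (v = 6 + 12/5 = 42/5 ≈ 8.4000)
J(Z) = 42*Z/5 (J(Z) = Z*(42/5) = 42*Z/5)
-6*(0 + J(3)) - 1*9 = -6*(0 + (42/5)*3) - 1*9 = -6*(0 + 126/5) - 9 = -6*126/5 - 9 = -756/5 - 9 = -801/5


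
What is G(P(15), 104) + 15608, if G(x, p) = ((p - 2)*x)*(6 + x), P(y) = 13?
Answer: 40802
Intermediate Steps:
G(x, p) = x*(-2 + p)*(6 + x) (G(x, p) = ((-2 + p)*x)*(6 + x) = (x*(-2 + p))*(6 + x) = x*(-2 + p)*(6 + x))
G(P(15), 104) + 15608 = 13*(-12 - 2*13 + 6*104 + 104*13) + 15608 = 13*(-12 - 26 + 624 + 1352) + 15608 = 13*1938 + 15608 = 25194 + 15608 = 40802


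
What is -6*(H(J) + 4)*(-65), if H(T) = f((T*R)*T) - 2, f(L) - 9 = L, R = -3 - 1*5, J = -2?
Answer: -8190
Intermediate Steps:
R = -8 (R = -3 - 5 = -8)
f(L) = 9 + L
H(T) = 7 - 8*T² (H(T) = (9 + (T*(-8))*T) - 2 = (9 + (-8*T)*T) - 2 = (9 - 8*T²) - 2 = 7 - 8*T²)
-6*(H(J) + 4)*(-65) = -6*((7 - 8*(-2)²) + 4)*(-65) = -6*((7 - 8*4) + 4)*(-65) = -6*((7 - 32) + 4)*(-65) = -6*(-25 + 4)*(-65) = -6*(-21)*(-65) = 126*(-65) = -8190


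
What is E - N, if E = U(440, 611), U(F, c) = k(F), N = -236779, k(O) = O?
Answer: 237219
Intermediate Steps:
U(F, c) = F
E = 440
E - N = 440 - 1*(-236779) = 440 + 236779 = 237219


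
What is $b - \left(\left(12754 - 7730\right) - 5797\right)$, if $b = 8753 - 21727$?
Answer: $-12201$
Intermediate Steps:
$b = -12974$ ($b = 8753 - 21727 = -12974$)
$b - \left(\left(12754 - 7730\right) - 5797\right) = -12974 - \left(\left(12754 - 7730\right) - 5797\right) = -12974 - \left(5024 - 5797\right) = -12974 - -773 = -12974 + 773 = -12201$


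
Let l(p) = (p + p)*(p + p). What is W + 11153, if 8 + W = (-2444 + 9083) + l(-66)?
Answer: 35208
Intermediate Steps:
l(p) = 4*p² (l(p) = (2*p)*(2*p) = 4*p²)
W = 24055 (W = -8 + ((-2444 + 9083) + 4*(-66)²) = -8 + (6639 + 4*4356) = -8 + (6639 + 17424) = -8 + 24063 = 24055)
W + 11153 = 24055 + 11153 = 35208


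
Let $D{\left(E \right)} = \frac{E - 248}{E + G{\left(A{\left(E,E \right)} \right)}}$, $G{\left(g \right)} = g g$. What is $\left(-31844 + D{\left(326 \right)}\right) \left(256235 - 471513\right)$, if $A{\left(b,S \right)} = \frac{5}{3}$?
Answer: $\frac{20284718952932}{2959} \approx 6.8553 \cdot 10^{9}$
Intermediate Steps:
$A{\left(b,S \right)} = \frac{5}{3}$ ($A{\left(b,S \right)} = 5 \cdot \frac{1}{3} = \frac{5}{3}$)
$G{\left(g \right)} = g^{2}$
$D{\left(E \right)} = \frac{-248 + E}{\frac{25}{9} + E}$ ($D{\left(E \right)} = \frac{E - 248}{E + \left(\frac{5}{3}\right)^{2}} = \frac{-248 + E}{E + \frac{25}{9}} = \frac{-248 + E}{\frac{25}{9} + E}$)
$\left(-31844 + D{\left(326 \right)}\right) \left(256235 - 471513\right) = \left(-31844 + \frac{9 \left(-248 + 326\right)}{25 + 9 \cdot 326}\right) \left(256235 - 471513\right) = \left(-31844 + 9 \frac{1}{25 + 2934} \cdot 78\right) \left(-215278\right) = \left(-31844 + 9 \cdot \frac{1}{2959} \cdot 78\right) \left(-215278\right) = \left(-31844 + \frac{702}{2959}\right) \left(-215278\right) = \left(- \frac{94225694}{2959}\right) \left(-215278\right) = \frac{20284718952932}{2959}$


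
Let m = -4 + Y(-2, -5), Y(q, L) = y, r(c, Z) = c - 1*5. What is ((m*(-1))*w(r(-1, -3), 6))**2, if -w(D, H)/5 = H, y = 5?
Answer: 900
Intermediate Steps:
r(c, Z) = -5 + c (r(c, Z) = c - 5 = -5 + c)
w(D, H) = -5*H
Y(q, L) = 5
m = 1 (m = -4 + 5 = 1)
((m*(-1))*w(r(-1, -3), 6))**2 = ((1*(-1))*(-5*6))**2 = (-1*(-30))**2 = 30**2 = 900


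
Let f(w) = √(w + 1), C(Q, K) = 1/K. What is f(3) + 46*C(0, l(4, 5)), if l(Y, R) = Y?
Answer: 27/2 ≈ 13.500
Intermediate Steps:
f(w) = √(1 + w)
f(3) + 46*C(0, l(4, 5)) = √(1 + 3) + 46/4 = √4 + 46*(¼) = 2 + 23/2 = 27/2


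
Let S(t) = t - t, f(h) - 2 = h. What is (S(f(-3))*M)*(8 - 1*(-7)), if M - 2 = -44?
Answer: 0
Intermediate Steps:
f(h) = 2 + h
M = -42 (M = 2 - 44 = -42)
S(t) = 0
(S(f(-3))*M)*(8 - 1*(-7)) = (0*(-42))*(8 - 1*(-7)) = 0*(8 + 7) = 0*15 = 0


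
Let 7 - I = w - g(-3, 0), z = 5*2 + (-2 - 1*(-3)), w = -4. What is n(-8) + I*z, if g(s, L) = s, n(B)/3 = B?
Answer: 64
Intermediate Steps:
n(B) = 3*B
z = 11 (z = 10 + (-2 + 3) = 10 + 1 = 11)
I = 8 (I = 7 - (-4 - 1*(-3)) = 7 - (-4 + 3) = 7 - 1*(-1) = 7 + 1 = 8)
n(-8) + I*z = 3*(-8) + 8*11 = -24 + 88 = 64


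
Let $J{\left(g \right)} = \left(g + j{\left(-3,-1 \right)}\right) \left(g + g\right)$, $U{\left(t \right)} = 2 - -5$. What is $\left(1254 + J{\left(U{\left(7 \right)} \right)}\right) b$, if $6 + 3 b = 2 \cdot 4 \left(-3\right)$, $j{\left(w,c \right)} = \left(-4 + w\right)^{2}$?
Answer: $-20380$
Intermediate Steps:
$b = -10$ ($b = -2 + \frac{2 \cdot 4 \left(-3\right)}{3} = -2 + \frac{8 \left(-3\right)}{3} = -2 + \frac{1}{3} \left(-24\right) = -2 - 8 = -10$)
$U{\left(t \right)} = 7$ ($U{\left(t \right)} = 2 + 5 = 7$)
$J{\left(g \right)} = 2 g \left(49 + g\right)$ ($J{\left(g \right)} = \left(g + \left(-4 - 3\right)^{2}\right) \left(g + g\right) = \left(g + \left(-7\right)^{2}\right) 2 g = \left(g + 49\right) 2 g = \left(49 + g\right) 2 g = 2 g \left(49 + g\right)$)
$\left(1254 + J{\left(U{\left(7 \right)} \right)}\right) b = \left(1254 + 2 \cdot 7 \left(49 + 7\right)\right) \left(-10\right) = \left(1254 + 2 \cdot 7 \cdot 56\right) \left(-10\right) = \left(1254 + 784\right) \left(-10\right) = 2038 \left(-10\right) = -20380$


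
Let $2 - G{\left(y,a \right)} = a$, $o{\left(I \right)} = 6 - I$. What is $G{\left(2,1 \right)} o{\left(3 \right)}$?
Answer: $3$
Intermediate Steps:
$G{\left(y,a \right)} = 2 - a$
$G{\left(2,1 \right)} o{\left(3 \right)} = \left(2 - 1\right) \left(6 - 3\right) = 1 \cdot 3 = 3$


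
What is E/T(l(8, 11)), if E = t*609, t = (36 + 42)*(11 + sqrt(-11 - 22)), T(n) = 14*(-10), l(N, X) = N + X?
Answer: -37323/10 - 3393*I*sqrt(33)/10 ≈ -3732.3 - 1949.1*I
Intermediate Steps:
T(n) = -140
t = 858 + 78*I*sqrt(33) (t = 78*(11 + sqrt(-33)) = 78*(11 + I*sqrt(33)) = 858 + 78*I*sqrt(33) ≈ 858.0 + 448.08*I)
E = 522522 + 47502*I*sqrt(33) (E = (858 + 78*I*sqrt(33))*609 = 522522 + 47502*I*sqrt(33) ≈ 5.2252e+5 + 2.7288e+5*I)
E/T(l(8, 11)) = (522522 + 47502*I*sqrt(33))/(-140) = (522522 + 47502*I*sqrt(33))*(-1/140) = -37323/10 - 3393*I*sqrt(33)/10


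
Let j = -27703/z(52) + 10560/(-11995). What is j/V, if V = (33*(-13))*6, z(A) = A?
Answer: 5120717/24700104 ≈ 0.20732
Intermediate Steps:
V = -2574 (V = -429*6 = -2574)
j = -5120717/9596 (j = -27703/52 + 10560/(-11995) = -27703*1/52 + 10560*(-1/11995) = -2131/4 - 2112/2399 = -5120717/9596 ≈ -533.63)
j/V = -5120717/9596/(-2574) = -5120717/9596*(-1/2574) = 5120717/24700104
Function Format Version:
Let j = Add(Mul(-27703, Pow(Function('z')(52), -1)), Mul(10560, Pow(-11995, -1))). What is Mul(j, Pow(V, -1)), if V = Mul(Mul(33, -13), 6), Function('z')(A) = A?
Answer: Rational(5120717, 24700104) ≈ 0.20732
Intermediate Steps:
V = -2574 (V = Mul(-429, 6) = -2574)
j = Rational(-5120717, 9596) (j = Add(Mul(-27703, Pow(52, -1)), Mul(10560, Pow(-11995, -1))) = Add(Mul(-27703, Rational(1, 52)), Mul(10560, Rational(-1, 11995))) = Add(Rational(-2131, 4), Rational(-2112, 2399)) = Rational(-5120717, 9596) ≈ -533.63)
Mul(j, Pow(V, -1)) = Mul(Rational(-5120717, 9596), Pow(-2574, -1)) = Mul(Rational(-5120717, 9596), Rational(-1, 2574)) = Rational(5120717, 24700104)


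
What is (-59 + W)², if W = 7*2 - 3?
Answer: 2304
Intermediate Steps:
W = 11 (W = 14 - 3 = 11)
(-59 + W)² = (-59 + 11)² = (-48)² = 2304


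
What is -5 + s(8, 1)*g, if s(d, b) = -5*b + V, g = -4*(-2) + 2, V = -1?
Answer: -65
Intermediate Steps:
g = 10 (g = 8 + 2 = 10)
s(d, b) = -1 - 5*b (s(d, b) = -5*b - 1 = -1 - 5*b)
-5 + s(8, 1)*g = -5 + (-1 - 5*1)*10 = -5 + (-1 - 5)*10 = -5 - 6*10 = -5 - 60 = -65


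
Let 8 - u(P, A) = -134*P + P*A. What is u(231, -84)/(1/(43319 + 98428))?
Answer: 7139229402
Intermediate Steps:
u(P, A) = 8 + 134*P - A*P (u(P, A) = 8 - (-134*P + P*A) = 8 - (-134*P + A*P) = 8 + (134*P - A*P) = 8 + 134*P - A*P)
u(231, -84)/(1/(43319 + 98428)) = (8 + 134*231 - 1*(-84)*231)/(1/(43319 + 98428)) = (8 + 30954 + 19404)/(1/141747) = 50366/(1/141747) = 50366*141747 = 7139229402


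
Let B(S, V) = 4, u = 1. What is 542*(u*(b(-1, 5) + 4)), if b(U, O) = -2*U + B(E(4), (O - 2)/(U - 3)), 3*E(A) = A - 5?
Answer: 5420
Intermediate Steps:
E(A) = -5/3 + A/3 (E(A) = (A - 5)/3 = (-5 + A)/3 = -5/3 + A/3)
b(U, O) = 4 - 2*U (b(U, O) = -2*U + 4 = 4 - 2*U)
542*(u*(b(-1, 5) + 4)) = 542*(1*((4 - 2*(-1)) + 4)) = 542*(1*((4 + 2) + 4)) = 542*(1*(6 + 4)) = 542*(1*10) = 542*10 = 5420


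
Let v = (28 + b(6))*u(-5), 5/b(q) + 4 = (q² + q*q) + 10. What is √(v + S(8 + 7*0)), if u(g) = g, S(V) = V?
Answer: I*√805038/78 ≈ 11.503*I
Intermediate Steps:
b(q) = 5/(6 + 2*q²) (b(q) = 5/(-4 + ((q² + q*q) + 10)) = 5/(-4 + ((q² + q²) + 10)) = 5/(-4 + (2*q² + 10)) = 5/(-4 + (10 + 2*q²)) = 5/(6 + 2*q²))
v = -10945/78 (v = (28 + 5/(2*(3 + 6²)))*(-5) = (28 + 5/(2*(3 + 36)))*(-5) = (28 + (5/2)/39)*(-5) = (28 + (5/2)*(1/39))*(-5) = (28 + 5/78)*(-5) = (2189/78)*(-5) = -10945/78 ≈ -140.32)
√(v + S(8 + 7*0)) = √(-10945/78 + (8 + 7*0)) = √(-10945/78 + (8 + 0)) = √(-10945/78 + 8) = √(-10321/78) = I*√805038/78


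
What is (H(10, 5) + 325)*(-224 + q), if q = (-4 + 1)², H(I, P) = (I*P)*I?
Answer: -177375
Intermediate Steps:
H(I, P) = P*I²
q = 9 (q = (-3)² = 9)
(H(10, 5) + 325)*(-224 + q) = (5*10² + 325)*(-224 + 9) = (5*100 + 325)*(-215) = (500 + 325)*(-215) = 825*(-215) = -177375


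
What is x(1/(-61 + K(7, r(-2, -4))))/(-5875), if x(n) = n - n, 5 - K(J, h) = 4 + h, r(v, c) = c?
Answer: 0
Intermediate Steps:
K(J, h) = 1 - h (K(J, h) = 5 - (4 + h) = 5 + (-4 - h) = 1 - h)
x(n) = 0
x(1/(-61 + K(7, r(-2, -4))))/(-5875) = 0/(-5875) = 0*(-1/5875) = 0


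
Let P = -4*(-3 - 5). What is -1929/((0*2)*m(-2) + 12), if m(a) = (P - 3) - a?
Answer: -643/4 ≈ -160.75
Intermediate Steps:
P = 32 (P = -4*(-8) = 32)
m(a) = 29 - a (m(a) = (32 - 3) - a = 29 - a)
-1929/((0*2)*m(-2) + 12) = -1929/((0*2)*(29 - 1*(-2)) + 12) = -1929/(0*(29 + 2) + 12) = -1929/(0*31 + 12) = -1929/(0 + 12) = -1929/12 = (1/12)*(-1929) = -643/4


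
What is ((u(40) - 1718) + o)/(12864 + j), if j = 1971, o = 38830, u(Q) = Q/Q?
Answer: 12371/4945 ≈ 2.5017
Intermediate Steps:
u(Q) = 1
((u(40) - 1718) + o)/(12864 + j) = ((1 - 1718) + 38830)/(12864 + 1971) = (-1717 + 38830)/14835 = 37113*(1/14835) = 12371/4945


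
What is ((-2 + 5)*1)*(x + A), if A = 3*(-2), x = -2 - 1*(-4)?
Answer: -12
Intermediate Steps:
x = 2 (x = -2 + 4 = 2)
A = -6
((-2 + 5)*1)*(x + A) = ((-2 + 5)*1)*(2 - 6) = (3*1)*(-4) = 3*(-4) = -12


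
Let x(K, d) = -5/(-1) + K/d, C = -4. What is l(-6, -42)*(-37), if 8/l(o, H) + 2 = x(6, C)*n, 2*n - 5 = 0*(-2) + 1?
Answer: -592/17 ≈ -34.824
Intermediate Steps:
x(K, d) = 5 + K/d (x(K, d) = -5*(-1) + K/d = 5 + K/d)
n = 3 (n = 5/2 + (0*(-2) + 1)/2 = 5/2 + (0 + 1)/2 = 5/2 + (½)*1 = 5/2 + ½ = 3)
l(o, H) = 16/17 (l(o, H) = 8/(-2 + (5 + 6/(-4))*3) = 8/(-2 + (5 + 6*(-¼))*3) = 8/(-2 + (5 - 3/2)*3) = 8/(-2 + (7/2)*3) = 8/(-2 + 21/2) = 8/(17/2) = 8*(2/17) = 16/17)
l(-6, -42)*(-37) = (16/17)*(-37) = -592/17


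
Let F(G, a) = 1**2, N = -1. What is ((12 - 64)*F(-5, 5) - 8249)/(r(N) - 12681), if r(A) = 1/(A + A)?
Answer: 16602/25363 ≈ 0.65458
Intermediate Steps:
F(G, a) = 1
r(A) = 1/(2*A)
((12 - 64)*F(-5, 5) - 8249)/(r(N) - 12681) = ((12 - 64)*1 - 8249)/((1/2)/(-1) - 12681) = (-52*1 - 8249)/((1/2)*(-1) - 12681) = (-52 - 8249)/(-1/2 - 12681) = -8301/(-25363/2) = -8301*(-2/25363) = 16602/25363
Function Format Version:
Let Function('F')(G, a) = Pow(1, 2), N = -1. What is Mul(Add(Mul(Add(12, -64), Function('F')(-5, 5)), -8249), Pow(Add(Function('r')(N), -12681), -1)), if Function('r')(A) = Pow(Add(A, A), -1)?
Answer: Rational(16602, 25363) ≈ 0.65458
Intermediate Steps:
Function('F')(G, a) = 1
Function('r')(A) = Mul(Rational(1, 2), Pow(A, -1)) (Function('r')(A) = Pow(Mul(2, A), -1) = Mul(Rational(1, 2), Pow(A, -1)))
Mul(Add(Mul(Add(12, -64), Function('F')(-5, 5)), -8249), Pow(Add(Function('r')(N), -12681), -1)) = Mul(Add(Mul(Add(12, -64), 1), -8249), Pow(Add(Mul(Rational(1, 2), Pow(-1, -1)), -12681), -1)) = Mul(Add(Mul(-52, 1), -8249), Pow(Add(Mul(Rational(1, 2), -1), -12681), -1)) = Mul(Add(-52, -8249), Pow(Add(Rational(-1, 2), -12681), -1)) = Mul(-8301, Pow(Rational(-25363, 2), -1)) = Mul(-8301, Rational(-2, 25363)) = Rational(16602, 25363)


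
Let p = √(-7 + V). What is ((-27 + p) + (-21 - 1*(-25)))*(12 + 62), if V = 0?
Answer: -1702 + 74*I*√7 ≈ -1702.0 + 195.79*I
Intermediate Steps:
p = I*√7 (p = √(-7 + 0) = √(-7) = I*√7 ≈ 2.6458*I)
((-27 + p) + (-21 - 1*(-25)))*(12 + 62) = ((-27 + I*√7) + (-21 - 1*(-25)))*(12 + 62) = ((-27 + I*√7) + (-21 + 25))*74 = ((-27 + I*√7) + 4)*74 = (-23 + I*√7)*74 = -1702 + 74*I*√7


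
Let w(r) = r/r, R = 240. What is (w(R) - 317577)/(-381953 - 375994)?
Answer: 317576/757947 ≈ 0.41899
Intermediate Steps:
w(r) = 1
(w(R) - 317577)/(-381953 - 375994) = (1 - 317577)/(-381953 - 375994) = -317576/(-757947) = -317576*(-1/757947) = 317576/757947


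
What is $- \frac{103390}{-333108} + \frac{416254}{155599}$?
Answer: $\frac{77372459021}{25915635846} \approx 2.9855$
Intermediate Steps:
$- \frac{103390}{-333108} + \frac{416254}{155599} = \left(-103390\right) \left(- \frac{1}{333108}\right) + 416254 \cdot \frac{1}{155599} = \frac{51695}{166554} + \frac{416254}{155599} = \frac{77372459021}{25915635846}$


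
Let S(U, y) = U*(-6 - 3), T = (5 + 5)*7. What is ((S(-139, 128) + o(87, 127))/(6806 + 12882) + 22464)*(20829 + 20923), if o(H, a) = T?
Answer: 2308220454107/2461 ≈ 9.3792e+8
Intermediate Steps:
T = 70 (T = 10*7 = 70)
o(H, a) = 70
S(U, y) = -9*U (S(U, y) = U*(-9) = -9*U)
((S(-139, 128) + o(87, 127))/(6806 + 12882) + 22464)*(20829 + 20923) = ((-9*(-139) + 70)/(6806 + 12882) + 22464)*(20829 + 20923) = ((1251 + 70)/19688 + 22464)*41752 = (1321*(1/19688) + 22464)*41752 = (1321/19688 + 22464)*41752 = (442272553/19688)*41752 = 2308220454107/2461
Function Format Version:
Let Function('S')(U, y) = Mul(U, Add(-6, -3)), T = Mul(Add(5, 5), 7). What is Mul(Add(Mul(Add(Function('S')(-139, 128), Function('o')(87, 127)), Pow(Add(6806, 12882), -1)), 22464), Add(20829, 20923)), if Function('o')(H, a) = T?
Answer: Rational(2308220454107, 2461) ≈ 9.3792e+8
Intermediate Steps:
T = 70 (T = Mul(10, 7) = 70)
Function('o')(H, a) = 70
Function('S')(U, y) = Mul(-9, U) (Function('S')(U, y) = Mul(U, -9) = Mul(-9, U))
Mul(Add(Mul(Add(Function('S')(-139, 128), Function('o')(87, 127)), Pow(Add(6806, 12882), -1)), 22464), Add(20829, 20923)) = Mul(Add(Mul(Add(Mul(-9, -139), 70), Pow(Add(6806, 12882), -1)), 22464), Add(20829, 20923)) = Mul(Add(Mul(Add(1251, 70), Pow(19688, -1)), 22464), 41752) = Mul(Add(Mul(1321, Rational(1, 19688)), 22464), 41752) = Mul(Add(Rational(1321, 19688), 22464), 41752) = Mul(Rational(442272553, 19688), 41752) = Rational(2308220454107, 2461)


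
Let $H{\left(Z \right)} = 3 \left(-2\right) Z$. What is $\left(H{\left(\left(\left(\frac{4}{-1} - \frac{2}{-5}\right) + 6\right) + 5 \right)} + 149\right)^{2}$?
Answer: $\frac{273529}{25} \approx 10941.0$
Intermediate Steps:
$H{\left(Z \right)} = - 6 Z$
$\left(H{\left(\left(\left(\frac{4}{-1} - \frac{2}{-5}\right) + 6\right) + 5 \right)} + 149\right)^{2} = \left(- 6 \left(\left(\left(\frac{4}{-1} - \frac{2}{-5}\right) + 6\right) + 5\right) + 149\right)^{2} = \left(- 6 \left(\left(\left(4 \left(-1\right) - - \frac{2}{5}\right) + 6\right) + 5\right) + 149\right)^{2} = \left(- 6 \left(\left(\left(-4 + \frac{2}{5}\right) + 6\right) + 5\right) + 149\right)^{2} = \left(- 6 \left(\left(- \frac{18}{5} + 6\right) + 5\right) + 149\right)^{2} = \left(- 6 \left(\frac{12}{5} + 5\right) + 149\right)^{2} = \left(\left(-6\right) \frac{37}{5} + 149\right)^{2} = \left(- \frac{222}{5} + 149\right)^{2} = \left(\frac{523}{5}\right)^{2} = \frac{273529}{25}$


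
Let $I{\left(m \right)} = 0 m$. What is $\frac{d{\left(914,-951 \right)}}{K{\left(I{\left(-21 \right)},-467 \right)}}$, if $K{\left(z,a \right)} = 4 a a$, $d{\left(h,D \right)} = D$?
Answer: $- \frac{951}{872356} \approx -0.0010902$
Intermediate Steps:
$I{\left(m \right)} = 0$
$K{\left(z,a \right)} = 4 a^{2}$
$\frac{d{\left(914,-951 \right)}}{K{\left(I{\left(-21 \right)},-467 \right)}} = - \frac{951}{4 \left(-467\right)^{2}} = - \frac{951}{4 \cdot 218089} = - \frac{951}{872356}$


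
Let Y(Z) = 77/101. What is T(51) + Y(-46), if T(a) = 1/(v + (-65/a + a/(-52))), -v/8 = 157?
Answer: 256672909/337026193 ≈ 0.76158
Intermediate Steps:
v = -1256 (v = -8*157 = -1256)
Y(Z) = 77/101 (Y(Z) = 77*(1/101) = 77/101)
T(a) = 1/(-1256 - 65/a - a/52) (T(a) = 1/(-1256 + (-65/a + a/(-52))) = 1/(-1256 + (-65/a + a*(-1/52))) = 1/(-1256 + (-65/a - a/52)) = 1/(-1256 - 65/a - a/52))
T(51) + Y(-46) = -52*51/(3380 + 51**2 + 65312*51) + 77/101 = -52*51/(3380 + 2601 + 3330912) + 77/101 = -52*51/3336893 + 77/101 = -52*51*1/3336893 + 77/101 = -2652/3336893 + 77/101 = 256672909/337026193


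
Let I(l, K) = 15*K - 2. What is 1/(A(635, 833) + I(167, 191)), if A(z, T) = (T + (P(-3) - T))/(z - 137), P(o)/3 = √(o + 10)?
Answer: 11270404/32267166651 - 166*√7/225870166557 ≈ 0.00034928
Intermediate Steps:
P(o) = 3*√(10 + o) (P(o) = 3*√(o + 10) = 3*√(10 + o))
I(l, K) = -2 + 15*K
A(z, T) = 3*√7/(-137 + z) (A(z, T) = (T + (3*√(10 - 3) - T))/(z - 137) = (T + (3*√7 - T))/(-137 + z) = (T + (-T + 3*√7))/(-137 + z) = (3*√7)/(-137 + z) = 3*√7/(-137 + z))
1/(A(635, 833) + I(167, 191)) = 1/(3*√7/(-137 + 635) + (-2 + 15*191)) = 1/(3*√7/498 + (-2 + 2865)) = 1/(3*√7*(1/498) + 2863) = 1/(√7/166 + 2863) = 1/(2863 + √7/166)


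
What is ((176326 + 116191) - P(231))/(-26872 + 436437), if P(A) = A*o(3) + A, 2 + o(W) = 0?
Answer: 292748/409565 ≈ 0.71478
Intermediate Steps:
o(W) = -2 (o(W) = -2 + 0 = -2)
P(A) = -A (P(A) = A*(-2) + A = -2*A + A = -A)
((176326 + 116191) - P(231))/(-26872 + 436437) = ((176326 + 116191) - (-1)*231)/(-26872 + 436437) = (292517 - 1*(-231))/409565 = (292517 + 231)*(1/409565) = 292748*(1/409565) = 292748/409565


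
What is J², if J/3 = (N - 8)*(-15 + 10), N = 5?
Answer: 2025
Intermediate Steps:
J = 45 (J = 3*((5 - 8)*(-15 + 10)) = 3*(-3*(-5)) = 3*15 = 45)
J² = 45² = 2025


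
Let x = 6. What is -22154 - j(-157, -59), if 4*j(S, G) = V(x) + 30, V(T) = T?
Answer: -22163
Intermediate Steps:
j(S, G) = 9 (j(S, G) = (6 + 30)/4 = (¼)*36 = 9)
-22154 - j(-157, -59) = -22154 - 1*9 = -22154 - 9 = -22163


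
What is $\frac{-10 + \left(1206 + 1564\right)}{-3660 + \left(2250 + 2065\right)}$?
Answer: $\frac{552}{131} \approx 4.2137$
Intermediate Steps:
$\frac{-10 + \left(1206 + 1564\right)}{-3660 + \left(2250 + 2065\right)} = \frac{-10 + 2770}{-3660 + 4315} = \frac{2760}{655} = 2760 \cdot \frac{1}{655} = \frac{552}{131}$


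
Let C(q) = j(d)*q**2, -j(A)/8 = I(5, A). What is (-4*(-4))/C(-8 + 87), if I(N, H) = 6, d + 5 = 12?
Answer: -1/18723 ≈ -5.3410e-5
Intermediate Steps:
d = 7 (d = -5 + 12 = 7)
j(A) = -48 (j(A) = -8*6 = -48)
C(q) = -48*q**2
(-4*(-4))/C(-8 + 87) = (-4*(-4))/((-48*(-8 + 87)**2)) = 16/(-48*79**2) = 16/(-48*6241) = 16/(-299568) = -1/299568*16 = -1/18723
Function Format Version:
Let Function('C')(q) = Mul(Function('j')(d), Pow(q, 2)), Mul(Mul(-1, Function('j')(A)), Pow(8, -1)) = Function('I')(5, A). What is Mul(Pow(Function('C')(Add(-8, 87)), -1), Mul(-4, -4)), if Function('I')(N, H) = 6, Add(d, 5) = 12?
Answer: Rational(-1, 18723) ≈ -5.3410e-5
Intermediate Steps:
d = 7 (d = Add(-5, 12) = 7)
Function('j')(A) = -48 (Function('j')(A) = Mul(-8, 6) = -48)
Function('C')(q) = Mul(-48, Pow(q, 2))
Mul(Pow(Function('C')(Add(-8, 87)), -1), Mul(-4, -4)) = Mul(Pow(Mul(-48, Pow(Add(-8, 87), 2)), -1), Mul(-4, -4)) = Mul(Pow(Mul(-48, Pow(79, 2)), -1), 16) = Mul(Pow(Mul(-48, 6241), -1), 16) = Mul(Pow(-299568, -1), 16) = Mul(Rational(-1, 299568), 16) = Rational(-1, 18723)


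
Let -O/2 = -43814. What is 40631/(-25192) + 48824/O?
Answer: -582609765/551881144 ≈ -1.0557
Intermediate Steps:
O = 87628 (O = -2*(-43814) = 87628)
40631/(-25192) + 48824/O = 40631/(-25192) + 48824/87628 = 40631*(-1/25192) + 48824*(1/87628) = -40631/25192 + 12206/21907 = -582609765/551881144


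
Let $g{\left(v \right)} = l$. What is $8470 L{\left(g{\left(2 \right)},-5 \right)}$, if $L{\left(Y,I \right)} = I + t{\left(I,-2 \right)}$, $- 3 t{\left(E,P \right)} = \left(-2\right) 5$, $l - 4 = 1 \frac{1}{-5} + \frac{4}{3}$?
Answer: $- \frac{42350}{3} \approx -14117.0$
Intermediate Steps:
$l = \frac{77}{15}$ ($l = 4 + \left(1 \frac{1}{-5} + \frac{4}{3}\right) = 4 + \left(1 \left(- \frac{1}{5}\right) + 4 \cdot \frac{1}{3}\right) = 4 + \left(- \frac{1}{5} + \frac{4}{3}\right) = 4 + \frac{17}{15} = \frac{77}{15} \approx 5.1333$)
$t{\left(E,P \right)} = \frac{10}{3}$ ($t{\left(E,P \right)} = - \frac{\left(-2\right) 5}{3} = \left(- \frac{1}{3}\right) \left(-10\right) = \frac{10}{3}$)
$g{\left(v \right)} = \frac{77}{15}$
$L{\left(Y,I \right)} = \frac{10}{3} + I$ ($L{\left(Y,I \right)} = I + \frac{10}{3} = \frac{10}{3} + I$)
$8470 L{\left(g{\left(2 \right)},-5 \right)} = 8470 \left(\frac{10}{3} - 5\right) = 8470 \left(- \frac{5}{3}\right) = - \frac{42350}{3}$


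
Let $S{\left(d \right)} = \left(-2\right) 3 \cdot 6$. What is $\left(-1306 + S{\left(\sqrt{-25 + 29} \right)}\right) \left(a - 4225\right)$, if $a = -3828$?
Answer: $10807126$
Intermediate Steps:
$S{\left(d \right)} = -36$ ($S{\left(d \right)} = \left(-6\right) 6 = -36$)
$\left(-1306 + S{\left(\sqrt{-25 + 29} \right)}\right) \left(a - 4225\right) = \left(-1306 - 36\right) \left(-3828 - 4225\right) = \left(-1342\right) \left(-8053\right) = 10807126$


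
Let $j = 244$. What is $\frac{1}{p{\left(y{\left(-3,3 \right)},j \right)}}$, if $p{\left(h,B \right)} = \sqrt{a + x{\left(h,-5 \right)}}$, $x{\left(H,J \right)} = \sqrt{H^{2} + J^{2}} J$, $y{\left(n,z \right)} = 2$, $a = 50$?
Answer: $\frac{\sqrt{5}}{5 \sqrt{10 - \sqrt{29}}} \approx 0.20818$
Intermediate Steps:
$x{\left(H,J \right)} = J \sqrt{H^{2} + J^{2}}$
$p{\left(h,B \right)} = \sqrt{50 - 5 \sqrt{25 + h^{2}}}$ ($p{\left(h,B \right)} = \sqrt{50 - 5 \sqrt{h^{2} + \left(-5\right)^{2}}} = \sqrt{50 - 5 \sqrt{h^{2} + 25}} = \sqrt{50 - 5 \sqrt{25 + h^{2}}}$)
$\frac{1}{p{\left(y{\left(-3,3 \right)},j \right)}} = \frac{1}{\sqrt{50 - 5 \sqrt{25 + 2^{2}}}} = \frac{1}{\sqrt{50 - 5 \sqrt{25 + 4}}} = \frac{1}{\sqrt{50 - 5 \sqrt{29}}}$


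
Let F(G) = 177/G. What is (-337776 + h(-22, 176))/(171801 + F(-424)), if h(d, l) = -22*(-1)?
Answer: -143207696/72843447 ≈ -1.9660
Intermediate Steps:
h(d, l) = 22
(-337776 + h(-22, 176))/(171801 + F(-424)) = (-337776 + 22)/(171801 + 177/(-424)) = -337754/(171801 + 177*(-1/424)) = -337754/(171801 - 177/424) = -337754/72843447/424 = -337754*424/72843447 = -143207696/72843447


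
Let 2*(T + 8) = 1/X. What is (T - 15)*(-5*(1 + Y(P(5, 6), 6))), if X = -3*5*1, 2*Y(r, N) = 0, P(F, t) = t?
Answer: 691/6 ≈ 115.17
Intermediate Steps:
Y(r, N) = 0 (Y(r, N) = (½)*0 = 0)
X = -15 (X = -15*1 = -15)
T = -241/30 (T = -8 + (½)/(-15) = -8 + (½)*(-1/15) = -8 - 1/30 = -241/30 ≈ -8.0333)
(T - 15)*(-5*(1 + Y(P(5, 6), 6))) = (-241/30 - 15)*(-5*(1 + 0)) = -(-691)/6 = -691/30*(-5) = 691/6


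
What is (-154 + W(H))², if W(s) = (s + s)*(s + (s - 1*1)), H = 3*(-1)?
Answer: 12544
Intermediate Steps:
H = -3
W(s) = 2*s*(-1 + 2*s) (W(s) = (2*s)*(s + (s - 1)) = (2*s)*(s + (-1 + s)) = (2*s)*(-1 + 2*s) = 2*s*(-1 + 2*s))
(-154 + W(H))² = (-154 + 2*(-3)*(-1 + 2*(-3)))² = (-154 + 2*(-3)*(-1 - 6))² = (-154 + 2*(-3)*(-7))² = (-154 + 42)² = (-112)² = 12544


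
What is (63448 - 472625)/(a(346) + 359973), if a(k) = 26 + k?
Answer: -409177/360345 ≈ -1.1355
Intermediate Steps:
(63448 - 472625)/(a(346) + 359973) = (63448 - 472625)/((26 + 346) + 359973) = -409177/(372 + 359973) = -409177/360345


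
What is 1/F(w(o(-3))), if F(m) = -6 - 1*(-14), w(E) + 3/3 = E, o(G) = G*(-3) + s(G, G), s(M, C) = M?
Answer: ⅛ ≈ 0.12500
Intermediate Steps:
o(G) = -2*G (o(G) = G*(-3) + G = -3*G + G = -2*G)
w(E) = -1 + E
F(m) = 8 (F(m) = -6 + 14 = 8)
1/F(w(o(-3))) = 1/8 = ⅛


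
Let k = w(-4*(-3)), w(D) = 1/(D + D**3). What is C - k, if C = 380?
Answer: 661199/1740 ≈ 380.00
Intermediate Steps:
k = 1/1740 (k = 1/(-4*(-3) + (-4*(-3))**3) = 1/(12 + 12**3) = 1/(12 + 1728) = 1/1740 ≈ 0.00057471)
C - k = 380 - 1*1/1740 = 380 - 1/1740 = 661199/1740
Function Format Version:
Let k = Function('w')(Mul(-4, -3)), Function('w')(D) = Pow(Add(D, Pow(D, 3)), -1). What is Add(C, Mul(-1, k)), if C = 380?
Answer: Rational(661199, 1740) ≈ 380.00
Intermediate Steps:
k = Rational(1, 1740) (k = Pow(Add(Mul(-4, -3), Pow(Mul(-4, -3), 3)), -1) = Pow(Add(12, Pow(12, 3)), -1) = Pow(Add(12, 1728), -1) = Pow(1740, -1) = Rational(1, 1740) ≈ 0.00057471)
Add(C, Mul(-1, k)) = Add(380, Mul(-1, Rational(1, 1740))) = Add(380, Rational(-1, 1740)) = Rational(661199, 1740)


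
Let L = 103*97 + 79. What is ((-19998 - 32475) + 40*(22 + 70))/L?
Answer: -48793/10070 ≈ -4.8454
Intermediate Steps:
L = 10070 (L = 9991 + 79 = 10070)
((-19998 - 32475) + 40*(22 + 70))/L = ((-19998 - 32475) + 40*(22 + 70))/10070 = (-52473 + 40*92)*(1/10070) = (-52473 + 3680)*(1/10070) = -48793*1/10070 = -48793/10070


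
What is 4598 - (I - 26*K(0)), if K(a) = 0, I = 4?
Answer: 4594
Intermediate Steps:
4598 - (I - 26*K(0)) = 4598 - (4 - 26*0) = 4598 - (4 + 0) = 4598 - 1*4 = 4598 - 4 = 4594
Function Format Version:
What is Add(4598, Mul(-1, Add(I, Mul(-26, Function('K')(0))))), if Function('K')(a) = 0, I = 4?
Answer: 4594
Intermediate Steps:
Add(4598, Mul(-1, Add(I, Mul(-26, Function('K')(0))))) = Add(4598, Mul(-1, Add(4, Mul(-26, 0)))) = Add(4598, Mul(-1, Add(4, 0))) = Add(4598, Mul(-1, 4)) = Add(4598, -4) = 4594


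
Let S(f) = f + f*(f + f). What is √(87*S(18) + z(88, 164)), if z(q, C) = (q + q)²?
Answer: √88918 ≈ 298.19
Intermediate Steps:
z(q, C) = 4*q² (z(q, C) = (2*q)² = 4*q²)
S(f) = f + 2*f² (S(f) = f + f*(2*f) = f + 2*f²)
√(87*S(18) + z(88, 164)) = √(87*(18*(1 + 2*18)) + 4*88²) = √(87*(18*(1 + 36)) + 4*7744) = √(87*(18*37) + 30976) = √(87*666 + 30976) = √(57942 + 30976) = √88918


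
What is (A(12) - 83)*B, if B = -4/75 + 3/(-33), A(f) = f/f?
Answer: 9758/825 ≈ 11.828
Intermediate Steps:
A(f) = 1
B = -119/825 (B = -4*1/75 + 3*(-1/33) = -4/75 - 1/11 = -119/825 ≈ -0.14424)
(A(12) - 83)*B = (1 - 83)*(-119/825) = -82*(-119/825) = 9758/825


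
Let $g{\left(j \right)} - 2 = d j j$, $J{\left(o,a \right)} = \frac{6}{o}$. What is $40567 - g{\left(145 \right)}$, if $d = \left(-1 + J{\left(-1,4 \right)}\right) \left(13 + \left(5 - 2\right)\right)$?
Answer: $2395365$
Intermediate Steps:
$d = -112$ ($d = \left(-1 + \frac{6}{-1}\right) \left(13 + \left(5 - 2\right)\right) = \left(-1 + 6 \left(-1\right)\right) \left(13 + 3\right) = \left(-1 - 6\right) 16 = \left(-7\right) 16 = -112$)
$g{\left(j \right)} = 2 - 112 j^{2}$ ($g{\left(j \right)} = 2 - 112 j j = 2 - 112 j^{2}$)
$40567 - g{\left(145 \right)} = 40567 - \left(2 - 112 \cdot 145^{2}\right) = 40567 - \left(2 - 2354800\right) = 40567 - -2354798 = 40567 + 2354798 = 2395365$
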